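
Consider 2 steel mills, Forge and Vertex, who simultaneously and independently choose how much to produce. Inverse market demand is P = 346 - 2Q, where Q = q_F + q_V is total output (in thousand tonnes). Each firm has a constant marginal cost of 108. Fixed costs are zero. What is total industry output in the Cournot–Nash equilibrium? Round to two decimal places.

79.33

A representative firm's profit is π_i = q_i(346 - 2Q) - 108q_i.
First-order condition (treating rivals' output as given): 238 - 4q_i - 2q_j = 0.
With identical firms every q_j equals q_i, so q_j = q_i and 238 = 6q_i, giving q_i = 119/3.
Total output Q = 119/3 + 119/3 = 238/3.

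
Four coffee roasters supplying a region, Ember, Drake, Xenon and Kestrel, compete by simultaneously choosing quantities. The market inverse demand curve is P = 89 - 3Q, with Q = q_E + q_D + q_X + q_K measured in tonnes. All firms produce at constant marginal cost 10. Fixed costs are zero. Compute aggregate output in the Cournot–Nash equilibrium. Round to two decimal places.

A representative firm's profit is π_i = q_i(89 - 3Q) - 10q_i.
First-order condition (treating rivals' output as given): 79 - 6q_i - 3·Σ_{j≠i} q_j = 0.
With identical firms every q_j equals q_i, so Σ_{j≠i} q_j = 3q_i and 79 = 15q_i, giving q_i = 79/15.
Total output Q = 79/15 + 79/15 + 79/15 + 79/15 = 316/15.

21.07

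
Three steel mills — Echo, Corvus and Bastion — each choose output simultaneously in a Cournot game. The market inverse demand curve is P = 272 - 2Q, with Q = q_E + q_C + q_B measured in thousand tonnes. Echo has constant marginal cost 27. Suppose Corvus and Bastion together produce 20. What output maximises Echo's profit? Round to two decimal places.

With rivals' combined output fixed at 20, Echo's profit is π_E = (272 - 2·20 - 2q_E)q_E - (27q_E) = (232 - 2q_E)q_E - (27q_E).
∂π_E/∂q_E = 205 - 4q_E = 0, so q_E = 205/4.

51.25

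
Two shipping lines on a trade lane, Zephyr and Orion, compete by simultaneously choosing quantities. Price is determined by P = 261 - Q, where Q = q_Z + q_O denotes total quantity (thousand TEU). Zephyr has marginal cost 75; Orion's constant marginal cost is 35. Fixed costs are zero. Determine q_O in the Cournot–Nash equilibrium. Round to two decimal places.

Zephyr's profit: π_Z = (261 - Q)q_Z - (75q_Z). Setting ∂π_Z/∂q_Z = 0: 186 - 2q_Z - (q_O) = 0.
Orion's first-order condition: 226 - 2q_O - (q_Z) = 0.
So q_Z = (186 - q_O)/2 and q_O = (226 - q_Z)/2.
Substituting one into the other gives q_Z = 146/3 and q_O = 266/3.

88.67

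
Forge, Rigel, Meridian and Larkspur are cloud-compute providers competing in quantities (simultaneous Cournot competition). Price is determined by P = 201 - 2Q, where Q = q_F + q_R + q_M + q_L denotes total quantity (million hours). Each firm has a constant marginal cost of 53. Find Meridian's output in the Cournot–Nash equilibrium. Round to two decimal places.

A representative firm's profit is π_i = q_i(201 - 2Q) - 53q_i.
Setting ∂π_i/∂q_i = 0 with rivals' quantities fixed: 148 - 4q_i - 2·Σ_{j≠i} q_j = 0.
By symmetry each firm produces the same amount; substituting Σ_{j≠i} q_j = 3q_i yields q_i = 148/10 = 74/5.

14.80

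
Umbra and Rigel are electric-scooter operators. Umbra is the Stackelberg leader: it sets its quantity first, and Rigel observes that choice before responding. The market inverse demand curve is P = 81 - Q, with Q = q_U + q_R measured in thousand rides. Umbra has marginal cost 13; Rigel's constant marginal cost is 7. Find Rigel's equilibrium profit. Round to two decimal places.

462.25

The follower Rigel best-responds to any q_U: π_R = (81 - Q)q_R - 7q_R.
∂π_R/∂q_R = 74 - q_U - 2q_R = 0 gives the reaction function q_R = (74 - q_U)/2.
The leader anticipates this reaction. Substituting into P = 81 - Q gives P = 44 - (1/2)q_U, so π_U = (44 - (1/2)q_U)q_U - 13q_U.
Maximising: ∂π_U/∂q_U = 31 - q_U = 0, giving q_U = 31.
Then q_R = (74 - 31)/2 = 43/2.
Price P = 81 - 105/2 = 57/2.
Rigel's profit: (57/2 - 7)·(43/2) = 1849/4.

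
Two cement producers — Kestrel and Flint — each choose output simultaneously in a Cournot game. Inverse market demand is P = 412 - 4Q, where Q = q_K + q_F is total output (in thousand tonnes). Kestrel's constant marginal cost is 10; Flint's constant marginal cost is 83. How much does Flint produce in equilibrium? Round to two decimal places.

21.33

Kestrel's profit: π_K = (412 - 4Q)q_K - (10q_K). Setting ∂π_K/∂q_K = 0: 402 - 8q_K - 4(q_F) = 0.
Flint's first-order condition: 329 - 8q_F - 4(q_K) = 0.
Rearranging gives the reaction functions q_K = (402 - 4q_F)/8 and q_F = (329 - 4q_K)/8.
Solving the pair: q_K = 475/12, q_F = 64/3.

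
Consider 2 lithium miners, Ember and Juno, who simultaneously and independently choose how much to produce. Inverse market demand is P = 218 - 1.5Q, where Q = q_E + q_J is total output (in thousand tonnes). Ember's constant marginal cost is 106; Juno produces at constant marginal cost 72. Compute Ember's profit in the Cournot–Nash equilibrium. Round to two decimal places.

450.67

Ember's profit: π_E = (218 - 1.5Q)q_E - (106q_E). Setting ∂π_E/∂q_E = 0: 112 - 3q_E - (3/2)(q_J) = 0.
Juno's profit: π_J = (218 - 1.5Q)q_J - (72q_J). Setting ∂π_J/∂q_J = 0: 146 - 3q_J - (3/2)(q_E) = 0.
Best responses: q_E = (112 - (3/2)q_J)/3, q_J = (146 - (3/2)q_E)/3.
Solving the pair: q_E = 52/3, q_J = 40.
Price P = 218 - (3/2)·(172/3) = 132.
Ember's profit: (132 - 106)·(52/3) = 1352/3.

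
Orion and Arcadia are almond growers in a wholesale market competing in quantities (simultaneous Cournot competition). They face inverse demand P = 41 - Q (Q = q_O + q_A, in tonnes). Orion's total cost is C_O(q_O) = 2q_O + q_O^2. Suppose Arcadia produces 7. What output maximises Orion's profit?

8

With the rival's output fixed at 7, Orion's profit is π_O = (41 - 7 - q_O)q_O - (2q_O + q_O²) = (34 - q_O)q_O - (2q_O + q_O²).
∂π_O/∂q_O = 32 - 4q_O = 0, so q_O = 8.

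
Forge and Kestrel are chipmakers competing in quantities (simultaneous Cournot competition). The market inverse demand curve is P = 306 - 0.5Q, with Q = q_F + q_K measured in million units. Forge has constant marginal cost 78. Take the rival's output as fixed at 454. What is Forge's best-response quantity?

1

With the rival's output fixed at 454, Forge's profit is π_F = (306 - (1/2)·454 - (1/2)q_F)q_F - (78q_F) = (79 - (1/2)q_F)q_F - (78q_F).
∂π_F/∂q_F = 1 - q_F = 0, so q_F = 1.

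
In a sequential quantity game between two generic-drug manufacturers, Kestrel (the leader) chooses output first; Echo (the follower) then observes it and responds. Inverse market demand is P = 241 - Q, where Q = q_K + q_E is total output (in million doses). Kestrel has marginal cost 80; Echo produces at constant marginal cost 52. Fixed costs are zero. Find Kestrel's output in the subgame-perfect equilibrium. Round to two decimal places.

The follower Echo best-responds to any q_K: π_E = (241 - Q)q_E - 52q_E.
Setting the follower's marginal profit to zero, 189 - q_K - 2q_E = 0, i.e. q_E = (189 - q_K)/2.
Kestrel substitutes q_E(q_K) into its own profit: π_K = q_K(241 - q_K - (189 - q_K)/2) - 80q_K = (293/2 - (1/2)q_K)q_K - 80q_K.
Maximising: ∂π_K/∂q_K = 133/2 - q_K = 0, giving q_K = 133/2.
Then q_E = (189 - 133/2)/2 = 245/4.

66.50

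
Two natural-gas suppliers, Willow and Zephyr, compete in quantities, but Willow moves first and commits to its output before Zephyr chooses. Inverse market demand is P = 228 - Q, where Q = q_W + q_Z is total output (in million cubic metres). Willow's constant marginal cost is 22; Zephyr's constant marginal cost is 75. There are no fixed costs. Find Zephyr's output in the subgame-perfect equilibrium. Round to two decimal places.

The follower Zephyr best-responds to any q_W: π_Z = (228 - Q)q_Z - 75q_Z.
Follower FOC: 153 - q_W - 2q_Z = 0, so q_Z(q_W) = (153 - q_W)/2.
Willow substitutes q_Z(q_W) into its own profit: π_W = q_W(228 - q_W - (153 - q_W)/2) - 22q_W = (303/2 - (1/2)q_W)q_W - 22q_W.
Maximising: ∂π_W/∂q_W = 259/2 - q_W = 0, giving q_W = 259/2.
Then q_Z = (153 - 259/2)/2 = 47/4.

11.75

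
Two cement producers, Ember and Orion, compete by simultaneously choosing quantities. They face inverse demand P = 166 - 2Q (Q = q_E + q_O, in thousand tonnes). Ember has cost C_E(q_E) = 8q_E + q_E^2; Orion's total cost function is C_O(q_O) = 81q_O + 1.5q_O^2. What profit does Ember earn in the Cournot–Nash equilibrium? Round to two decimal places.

Ember's profit: π_E = (166 - 2Q)q_E - (8q_E + q_E²). Setting ∂π_E/∂q_E = 0: 158 - 6q_E - 2(q_O) = 0.
Orion's first-order condition: 85 - 7q_O - 2(q_E) = 0.
Rearranging gives the reaction functions q_E = (158 - 2q_O)/6 and q_O = (85 - 2q_E)/7.
Solving the pair: q_E = 468/19, q_O = 97/19.
Price P = 166 - 2·(565/19) = 106.5263.
Ember's profit: 106.5263·(468/19) - 8·(468/19) - (468/19)² = 1820.1440.

1820.14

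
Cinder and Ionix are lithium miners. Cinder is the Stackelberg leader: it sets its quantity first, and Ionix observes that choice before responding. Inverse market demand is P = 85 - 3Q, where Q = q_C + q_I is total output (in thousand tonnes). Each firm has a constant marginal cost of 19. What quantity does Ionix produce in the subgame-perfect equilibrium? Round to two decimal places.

The follower Ionix best-responds to any q_C: π_I = (85 - 3Q)q_I - 19q_I.
∂π_I/∂q_I = 66 - 3q_C - 6q_I = 0 gives the reaction function q_I = (66 - 3q_C)/6.
Cinder substitutes q_I(q_C) into its own profit: π_C = q_C(85 - 3q_C - (66 - 3q_C)/2) - 19q_C = (52 - (3/2)q_C)q_C - 19q_C.
Leader FOC: 33 - 3q_C = 0, so q_C = 11.
Then q_I = (66 - 3·11)/6 = 11/2.

5.50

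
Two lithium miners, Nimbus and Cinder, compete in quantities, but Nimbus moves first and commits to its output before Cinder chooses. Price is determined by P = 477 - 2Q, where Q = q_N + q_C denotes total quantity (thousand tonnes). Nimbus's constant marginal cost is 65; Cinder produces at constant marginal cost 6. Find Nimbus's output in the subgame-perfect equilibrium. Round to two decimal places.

88.25

Solve by backward induction. Given q_N, the follower Cinder maximises π_C = (477 - 2q_N - 2q_C)q_C - 6q_C.
Follower FOC: 471 - 2q_N - 4q_C = 0, so q_C(q_N) = (471 - 2q_N)/4.
Nimbus substitutes q_C(q_N) into its own profit: π_N = q_N(477 - 2q_N - (471 - 2q_N)/2) - 65q_N = (483/2 - q_N)q_N - 65q_N.
Leader FOC: 353/2 - 2q_N = 0, so q_N = 353/4.
Then q_C = (471 - 2·(353/4))/4 = 589/8.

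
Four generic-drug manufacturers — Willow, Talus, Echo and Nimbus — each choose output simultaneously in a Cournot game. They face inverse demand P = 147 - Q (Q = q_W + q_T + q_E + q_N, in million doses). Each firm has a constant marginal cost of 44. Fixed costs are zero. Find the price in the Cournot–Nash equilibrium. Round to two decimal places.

A representative firm's profit is π_i = q_i(147 - Q) - 44q_i.
Setting ∂π_i/∂q_i = 0 with rivals' quantities fixed: 103 - 2q_i - Σ_{j≠i} q_j = 0.
With identical firms every q_j equals q_i, so Σ_{j≠i} q_j = 3q_i and 103 = 5q_i, giving q_i = 103/5.
Total output Q = 412/5, so price P = 147 - 412/5 = 323/5.

64.60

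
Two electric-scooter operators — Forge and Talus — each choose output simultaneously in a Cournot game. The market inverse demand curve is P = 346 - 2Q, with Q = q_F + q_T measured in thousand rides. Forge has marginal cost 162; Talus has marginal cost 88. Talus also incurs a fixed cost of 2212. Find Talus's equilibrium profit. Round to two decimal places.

Forge's profit: π_F = (346 - 2Q)q_F - (162q_F). Setting ∂π_F/∂q_F = 0: 184 - 4q_F - 2(q_T) = 0.
Talus's profit: π_T = (346 - 2Q)q_T - (88q_T). Setting ∂π_T/∂q_T = 0: 258 - 4q_T - 2(q_F) = 0.
Rearranging gives the reaction functions q_F = (184 - 2q_T)/4 and q_T = (258 - 2q_F)/4.
Solving the pair: q_F = 55/3, q_T = 166/3.
Price P = 346 - 2·(221/3) = 596/3.
Talus's profit: (596/3 - 88)·(166/3) - 2212 = 3911.5556.

3911.56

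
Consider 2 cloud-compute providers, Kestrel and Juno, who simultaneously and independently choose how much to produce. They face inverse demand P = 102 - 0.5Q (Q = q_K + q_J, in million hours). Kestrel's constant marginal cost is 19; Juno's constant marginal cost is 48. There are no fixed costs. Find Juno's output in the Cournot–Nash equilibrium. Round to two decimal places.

16.67

Kestrel's profit: π_K = (102 - 0.5Q)q_K - (19q_K). Setting ∂π_K/∂q_K = 0: 83 - q_K - (1/2)(q_J) = 0.
Juno's profit: π_J = (102 - 0.5Q)q_J - (48q_J). Setting ∂π_J/∂q_J = 0: 54 - q_J - (1/2)(q_K) = 0.
Best responses: q_K = (83 - (1/2)q_J), q_J = (54 - (1/2)q_K).
Substituting one into the other gives q_K = 224/3 and q_J = 50/3.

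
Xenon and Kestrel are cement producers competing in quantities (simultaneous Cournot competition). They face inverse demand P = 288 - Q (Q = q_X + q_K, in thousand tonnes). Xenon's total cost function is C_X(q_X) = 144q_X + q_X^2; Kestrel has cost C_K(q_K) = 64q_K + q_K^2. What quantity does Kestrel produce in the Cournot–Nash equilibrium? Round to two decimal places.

Xenon's profit: π_X = (288 - Q)q_X - (144q_X + q_X²). Setting ∂π_X/∂q_X = 0: 144 - 4q_X - (q_K) = 0.
Kestrel's first-order condition: 224 - 4q_K - (q_X) = 0.
So q_X = (144 - q_K)/4 and q_K = (224 - q_X)/4.
Substituting one into the other gives q_X = 352/15 and q_K = 752/15.

50.13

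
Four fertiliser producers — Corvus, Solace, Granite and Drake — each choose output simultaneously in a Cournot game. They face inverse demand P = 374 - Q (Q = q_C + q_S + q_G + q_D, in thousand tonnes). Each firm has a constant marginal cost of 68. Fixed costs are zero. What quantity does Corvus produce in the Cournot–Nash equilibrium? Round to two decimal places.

61.20

A representative firm's profit is π_i = q_i(374 - Q) - 68q_i.
First-order condition (treating rivals' output as given): 306 - 2q_i - Σ_{j≠i} q_j = 0.
By symmetry each firm produces the same amount; substituting Σ_{j≠i} q_j = 3q_i yields q_i = 306/5.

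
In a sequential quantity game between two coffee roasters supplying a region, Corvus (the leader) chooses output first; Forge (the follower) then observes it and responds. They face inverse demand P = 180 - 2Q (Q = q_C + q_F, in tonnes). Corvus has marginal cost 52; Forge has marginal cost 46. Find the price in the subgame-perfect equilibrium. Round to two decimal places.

Solve by backward induction. Given q_C, the follower Forge maximises π_F = (180 - 2q_C - 2q_F)q_F - 46q_F.
∂π_F/∂q_F = 134 - 2q_C - 4q_F = 0 gives the reaction function q_F = (134 - 2q_C)/4.
Corvus substitutes q_F(q_C) into its own profit: π_C = q_C(180 - 2q_C - (134 - 2q_C)/2) - 52q_C = (113 - q_C)q_C - 52q_C.
The leader's first-order condition 61 - 2q_C = 0 yields q_C = 61/2.
Then q_F = (134 - 2·(61/2))/4 = 73/4.
Total output Q = 195/4, so price P = 180 - 2·(195/4) = 165/2.

82.50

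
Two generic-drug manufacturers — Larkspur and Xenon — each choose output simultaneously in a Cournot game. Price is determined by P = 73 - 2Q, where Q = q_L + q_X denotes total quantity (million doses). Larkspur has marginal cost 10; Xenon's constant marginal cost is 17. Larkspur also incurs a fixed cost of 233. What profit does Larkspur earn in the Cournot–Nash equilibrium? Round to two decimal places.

Larkspur's profit: π_L = (73 - 2Q)q_L - (10q_L). Setting ∂π_L/∂q_L = 0: 63 - 4q_L - 2(q_X) = 0.
Xenon's first-order condition: 56 - 4q_X - 2(q_L) = 0.
Rearranging gives the reaction functions q_L = (63 - 2q_X)/4 and q_X = (56 - 2q_L)/4.
Substituting one into the other gives q_L = 35/3 and q_X = 49/6.
Price P = 73 - 2·(119/6) = 100/3.
Larkspur's profit: (100/3 - 10)·(35/3) - 233 = 353/9.

39.22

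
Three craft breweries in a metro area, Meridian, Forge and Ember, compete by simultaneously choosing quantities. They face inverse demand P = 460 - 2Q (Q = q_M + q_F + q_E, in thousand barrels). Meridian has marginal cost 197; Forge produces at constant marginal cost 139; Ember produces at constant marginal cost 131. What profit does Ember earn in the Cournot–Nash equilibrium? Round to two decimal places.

Meridian's profit: π_M = (460 - 2Q)q_M - (197q_M). Setting ∂π_M/∂q_M = 0: 263 - 4q_M - 2(q_F + q_E) = 0.
Forge's first-order condition: 321 - 4q_F - 2(q_M + q_E) = 0.
Ember's first-order condition: 329 - 4q_E - 2(q_M + q_F) = 0.
Adding the 3 conditions: 913 − 4Q − 4Q = 0, i.e. Q = 913/8.
Back-substituting: q_M = (263 − 913/4)/2 = 139/8, q_F = (321 − 913/4)/2 = 371/8, q_E = (329 − 913/4)/2 = 403/8.
Price P = 460 - 2·(913/8) = 927/4.
Ember's profit: (927/4 - 131)·(403/8) = 5075.2813.

5075.28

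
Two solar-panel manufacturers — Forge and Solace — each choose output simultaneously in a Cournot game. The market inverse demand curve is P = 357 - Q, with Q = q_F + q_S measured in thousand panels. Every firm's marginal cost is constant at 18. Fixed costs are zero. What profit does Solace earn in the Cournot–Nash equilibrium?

Each firm earns π_i = (357 - Q)q_i - 18q_i.
First-order condition (treating rivals' output as given): 339 - 2q_i - q_j = 0.
By symmetry each firm produces the same amount; substituting q_j = q_i yields q_i = 339/3 = 113.
Price P = 357 - 226 = 131.
Solace's profit: (131 - 18)·113 = 12769.

12769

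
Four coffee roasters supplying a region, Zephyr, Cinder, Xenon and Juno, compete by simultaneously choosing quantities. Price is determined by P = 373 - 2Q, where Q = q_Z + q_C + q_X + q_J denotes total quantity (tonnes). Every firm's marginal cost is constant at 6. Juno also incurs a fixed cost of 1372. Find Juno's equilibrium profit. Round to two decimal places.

Each firm earns π_i = (373 - 2Q)q_i - 6q_i.
First-order condition (treating rivals' output as given): 367 - 4q_i - 2·Σ_{j≠i} q_j = 0.
By symmetry each firm produces the same amount; substituting Σ_{j≠i} q_j = 3q_i yields q_i = 367/10.
Price P = 373 - 2·(734/5) = 397/5.
Juno's profit: (397/5 - 6)·(367/10) - 1372 = 1321.7800.

1321.78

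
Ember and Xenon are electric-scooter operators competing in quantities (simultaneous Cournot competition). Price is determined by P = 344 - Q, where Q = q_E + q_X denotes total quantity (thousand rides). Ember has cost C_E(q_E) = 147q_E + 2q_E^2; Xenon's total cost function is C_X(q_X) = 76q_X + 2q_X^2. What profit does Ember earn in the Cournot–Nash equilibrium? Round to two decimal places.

Ember's profit: π_E = (344 - Q)q_E - (147q_E + 2q_E²). Setting ∂π_E/∂q_E = 0: 197 - 6q_E - (q_X) = 0.
Xenon's first-order condition: 268 - 6q_X - (q_E) = 0.
Best responses: q_E = (197 - q_X)/6, q_X = (268 - q_E)/6.
Substituting one into the other gives q_E = 914/35 and q_X = 1411/35.
Price P = 344 - 465/7 = 1943/7.
Ember's profit: (1943/7)·(914/35) - 147·(914/35) - 2(914/35)² = 2045.8678.

2045.87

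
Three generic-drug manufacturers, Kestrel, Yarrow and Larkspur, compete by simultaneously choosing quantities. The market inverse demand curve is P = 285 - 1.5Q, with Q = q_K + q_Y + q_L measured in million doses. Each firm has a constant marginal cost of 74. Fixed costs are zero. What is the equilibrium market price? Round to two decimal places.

A representative firm's profit is π_i = q_i(285 - 1.5Q) - 74q_i.
Setting ∂π_i/∂q_i = 0 with rivals' quantities fixed: 211 - 3q_i - (3/2)·Σ_{j≠i} q_j = 0.
With identical firms every q_j equals q_i, so Σ_{j≠i} q_j = 2q_i and 211 = 6q_i, giving q_i = 211/6.
Total output Q = 211/2, so price P = 285 - (3/2)·(211/2) = 507/4.

126.75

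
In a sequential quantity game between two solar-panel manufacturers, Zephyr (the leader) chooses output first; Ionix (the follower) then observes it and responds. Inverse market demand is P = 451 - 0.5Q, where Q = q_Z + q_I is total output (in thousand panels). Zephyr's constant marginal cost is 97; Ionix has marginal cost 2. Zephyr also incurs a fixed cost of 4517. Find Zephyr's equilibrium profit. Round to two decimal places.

The follower Ionix best-responds to any q_Z: π_I = (451 - 0.5Q)q_I - 2q_I.
Follower FOC: 449 - (1/2)q_Z - q_I = 0, so q_I(q_Z) = (449 - (1/2)q_Z).
The leader anticipates this reaction. Substituting into P = 451 - 0.5Q gives P = 453/2 - (1/4)q_Z, so π_Z = (453/2 - (1/4)q_Z)q_Z - 97q_Z.
The leader's first-order condition 259/2 - (1/2)q_Z = 0 yields q_Z = 259.
Then q_I = (449 - (1/2)·259) = 639/2.
Price P = 451 - (1/2)·(1157/2) = 647/4.
Zephyr's profit: (647/4 - 97)·259 - 4517 = 12253.2500.

12253.25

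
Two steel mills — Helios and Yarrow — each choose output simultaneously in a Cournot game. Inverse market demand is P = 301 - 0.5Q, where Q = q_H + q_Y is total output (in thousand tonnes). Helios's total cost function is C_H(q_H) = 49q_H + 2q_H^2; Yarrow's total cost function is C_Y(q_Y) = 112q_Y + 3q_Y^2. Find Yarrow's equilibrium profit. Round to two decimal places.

Helios's profit: π_H = (301 - 0.5Q)q_H - (49q_H + 2q_H²). Setting ∂π_H/∂q_H = 0: 252 - 5q_H - (1/2)(q_Y) = 0.
Yarrow's profit: π_Y = (301 - 0.5Q)q_Y - (112q_Y + 3q_Y²). Setting ∂π_Y/∂q_Y = 0: 189 - 7q_Y - (1/2)(q_H) = 0.
So q_H = (252 - (1/2)q_Y)/5 and q_Y = (189 - (1/2)q_H)/7.
Substituting one into the other gives q_H = 48.0432 and q_Y = 23.5683.
Price P = 301 - (1/2)·71.6115 = 265.1942.
Yarrow's profit: 265.1942·23.5683 - 112·23.5683 - 3·23.5683² = 1944.1342.

1944.13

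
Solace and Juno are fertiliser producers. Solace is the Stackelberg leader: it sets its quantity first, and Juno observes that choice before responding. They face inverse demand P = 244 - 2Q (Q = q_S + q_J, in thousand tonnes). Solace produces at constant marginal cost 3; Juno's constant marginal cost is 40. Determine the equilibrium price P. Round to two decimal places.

72.50

The follower Juno best-responds to any q_S: π_J = (244 - 2Q)q_J - 40q_J.
Setting the follower's marginal profit to zero, 204 - 2q_S - 4q_J = 0, i.e. q_J = (204 - 2q_S)/4.
Solace substitutes q_J(q_S) into its own profit: π_S = q_S(244 - 2q_S - (204 - 2q_S)/2) - 3q_S = (142 - q_S)q_S - 3q_S.
The leader's first-order condition 139 - 2q_S = 0 yields q_S = 139/2.
Then q_J = (204 - 2·(139/2))/4 = 65/4.
Total output Q = 343/4, so price P = 244 - 2·(343/4) = 145/2.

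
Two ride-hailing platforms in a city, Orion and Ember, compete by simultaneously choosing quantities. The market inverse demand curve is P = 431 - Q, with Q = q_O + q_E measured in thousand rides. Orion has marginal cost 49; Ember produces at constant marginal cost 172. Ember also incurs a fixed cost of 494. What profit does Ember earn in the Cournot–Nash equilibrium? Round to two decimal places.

Orion's profit: π_O = (431 - Q)q_O - (49q_O). Setting ∂π_O/∂q_O = 0: 382 - 2q_O - (q_E) = 0.
Ember's first-order condition: 259 - 2q_E - (q_O) = 0.
Rearranging gives the reaction functions q_O = (382 - q_E)/2 and q_E = (259 - q_O)/2.
Solving the pair: q_O = 505/3, q_E = 136/3.
Price P = 431 - 641/3 = 652/3.
Ember's profit: (652/3 - 172)·(136/3) - 494 = 1561.1111.

1561.11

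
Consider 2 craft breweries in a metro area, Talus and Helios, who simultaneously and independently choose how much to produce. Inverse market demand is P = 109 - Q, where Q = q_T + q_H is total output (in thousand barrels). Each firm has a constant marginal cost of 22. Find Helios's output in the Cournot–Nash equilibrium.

Each firm earns π_i = (109 - Q)q_i - 22q_i.
First-order condition (treating rivals' output as given): 87 - 2q_i - q_j = 0.
With identical firms every q_j equals q_i, so q_j = q_i and 87 = 3q_i, giving q_i = 29.

29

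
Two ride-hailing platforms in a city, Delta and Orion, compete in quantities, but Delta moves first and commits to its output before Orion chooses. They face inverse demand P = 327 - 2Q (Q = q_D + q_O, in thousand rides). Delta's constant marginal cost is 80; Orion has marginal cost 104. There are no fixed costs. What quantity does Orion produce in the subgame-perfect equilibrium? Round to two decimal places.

The follower Orion best-responds to any q_D: π_O = (327 - 2Q)q_O - 104q_O.
∂π_O/∂q_O = 223 - 2q_D - 4q_O = 0 gives the reaction function q_O = (223 - 2q_D)/4.
The leader anticipates this reaction. Substituting into P = 327 - 2Q gives P = 431/2 - q_D, so π_D = (431/2 - q_D)q_D - 80q_D.
The leader's first-order condition 271/2 - 2q_D = 0 yields q_D = 271/4.
Then q_O = (223 - 2·(271/4))/4 = 175/8.

21.88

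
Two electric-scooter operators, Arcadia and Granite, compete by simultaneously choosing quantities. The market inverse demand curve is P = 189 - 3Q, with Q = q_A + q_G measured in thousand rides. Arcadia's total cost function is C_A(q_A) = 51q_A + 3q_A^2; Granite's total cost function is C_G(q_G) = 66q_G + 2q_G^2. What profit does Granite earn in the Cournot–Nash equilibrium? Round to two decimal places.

457.69

Arcadia's profit: π_A = (189 - 3Q)q_A - (51q_A + 3q_A²). Setting ∂π_A/∂q_A = 0: 138 - 12q_A - 3(q_G) = 0.
Granite's first-order condition: 123 - 10q_G - 3(q_A) = 0.
Best responses: q_A = (138 - 3q_G)/12, q_G = (123 - 3q_A)/10.
Solving the pair: q_A = 337/37, q_G = 354/37.
Price P = 189 - 3·(691/37) = 132.9730.
Granite's profit: 132.9730·(354/37) - 66·(354/37) - 2(354/37)² = 457.6917.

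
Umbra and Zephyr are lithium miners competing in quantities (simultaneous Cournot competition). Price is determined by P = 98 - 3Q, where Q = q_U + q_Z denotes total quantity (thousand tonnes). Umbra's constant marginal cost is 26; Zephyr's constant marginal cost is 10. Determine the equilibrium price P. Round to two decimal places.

Umbra's profit: π_U = (98 - 3Q)q_U - (26q_U). Setting ∂π_U/∂q_U = 0: 72 - 6q_U - 3(q_Z) = 0.
Zephyr's profit: π_Z = (98 - 3Q)q_Z - (10q_Z). Setting ∂π_Z/∂q_Z = 0: 88 - 6q_Z - 3(q_U) = 0.
Best responses: q_U = (72 - 3q_Z)/6, q_Z = (88 - 3q_U)/6.
Substituting one into the other gives q_U = 56/9 and q_Z = 104/9.
Total output Q = 160/9, so price P = 98 - 3·(160/9) = 134/3.

44.67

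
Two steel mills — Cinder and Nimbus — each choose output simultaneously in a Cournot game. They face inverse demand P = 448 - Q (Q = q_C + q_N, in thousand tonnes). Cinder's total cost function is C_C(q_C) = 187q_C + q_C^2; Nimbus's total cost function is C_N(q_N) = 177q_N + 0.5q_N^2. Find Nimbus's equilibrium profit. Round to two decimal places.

8396.64

Cinder's profit: π_C = (448 - Q)q_C - (187q_C + q_C²). Setting ∂π_C/∂q_C = 0: 261 - 4q_C - (q_N) = 0.
Nimbus's first-order condition: 271 - 3q_N - (q_C) = 0.
Best responses: q_C = (261 - q_N)/4, q_N = (271 - q_C)/3.
Solving the pair: q_C = 512/11, q_N = 823/11.
Price P = 448 - 1335/11 = 326.6364.
Nimbus's profit: 326.6364·(823/11) - 177·(823/11) - (1/2)(823/11)² = 8396.6405.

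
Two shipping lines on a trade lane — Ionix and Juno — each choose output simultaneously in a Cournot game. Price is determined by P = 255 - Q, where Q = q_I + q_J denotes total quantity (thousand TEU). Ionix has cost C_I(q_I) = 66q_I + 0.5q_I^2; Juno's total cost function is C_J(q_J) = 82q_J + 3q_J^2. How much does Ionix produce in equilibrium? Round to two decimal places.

Ionix's profit: π_I = (255 - Q)q_I - (66q_I + (1/2)q_I²). Setting ∂π_I/∂q_I = 0: 189 - 3q_I - (q_J) = 0.
Juno's first-order condition: 173 - 8q_J - (q_I) = 0.
Best responses: q_I = (189 - q_J)/3, q_J = (173 - q_I)/8.
Substituting one into the other gives q_I = 1339/23 and q_J = 330/23.

58.22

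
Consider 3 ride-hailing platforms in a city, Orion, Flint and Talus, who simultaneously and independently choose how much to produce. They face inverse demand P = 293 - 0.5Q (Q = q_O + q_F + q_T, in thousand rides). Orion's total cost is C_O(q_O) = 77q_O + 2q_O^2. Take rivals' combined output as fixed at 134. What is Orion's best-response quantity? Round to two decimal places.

With rivals' combined output fixed at 134, Orion's profit is π_O = (293 - (1/2)·134 - (1/2)q_O)q_O - (77q_O + 2q_O²) = (226 - (1/2)q_O)q_O - (77q_O + 2q_O²).
∂π_O/∂q_O = 149 - 5q_O = 0, so q_O = 149/5.

29.80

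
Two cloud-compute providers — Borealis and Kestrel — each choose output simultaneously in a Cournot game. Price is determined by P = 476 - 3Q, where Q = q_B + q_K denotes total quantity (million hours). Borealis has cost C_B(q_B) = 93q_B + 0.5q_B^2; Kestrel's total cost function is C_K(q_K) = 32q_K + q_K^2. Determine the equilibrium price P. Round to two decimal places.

240.40

Borealis's profit: π_B = (476 - 3Q)q_B - (93q_B + (1/2)q_B²). Setting ∂π_B/∂q_B = 0: 383 - 7q_B - 3(q_K) = 0.
Kestrel's profit: π_K = (476 - 3Q)q_K - (32q_K + q_K²). Setting ∂π_K/∂q_K = 0: 444 - 8q_K - 3(q_B) = 0.
Best responses: q_B = (383 - 3q_K)/7, q_K = (444 - 3q_B)/8.
Substituting one into the other gives q_B = 1732/47 and q_K = 1959/47.
Total output Q = 78.5319, so price P = 476 - 3·78.5319 = 240.4043.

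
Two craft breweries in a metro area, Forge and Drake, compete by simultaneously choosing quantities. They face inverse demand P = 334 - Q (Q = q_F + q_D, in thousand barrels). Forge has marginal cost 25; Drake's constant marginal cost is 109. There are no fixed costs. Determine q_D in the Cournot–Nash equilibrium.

Forge's profit: π_F = (334 - Q)q_F - (25q_F). Setting ∂π_F/∂q_F = 0: 309 - 2q_F - (q_D) = 0.
Drake's profit: π_D = (334 - Q)q_D - (109q_D). Setting ∂π_D/∂q_D = 0: 225 - 2q_D - (q_F) = 0.
So q_F = (309 - q_D)/2 and q_D = (225 - q_F)/2.
Substituting one into the other gives q_F = 131 and q_D = 47.

47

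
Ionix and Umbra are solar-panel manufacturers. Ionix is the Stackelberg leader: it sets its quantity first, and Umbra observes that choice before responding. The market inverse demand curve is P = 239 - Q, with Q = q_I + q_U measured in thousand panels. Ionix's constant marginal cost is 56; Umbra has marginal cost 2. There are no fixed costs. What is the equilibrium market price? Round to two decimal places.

Solve by backward induction. Given q_I, the follower Umbra maximises π_U = (239 - q_I - q_U)q_U - 2q_U.
Setting the follower's marginal profit to zero, 237 - q_I - 2q_U = 0, i.e. q_U = (237 - q_I)/2.
Ionix substitutes q_U(q_I) into its own profit: π_I = q_I(239 - q_I - (237 - q_I)/2) - 56q_I = (241/2 - (1/2)q_I)q_I - 56q_I.
Maximising: ∂π_I/∂q_I = 129/2 - q_I = 0, giving q_I = 129/2.
Then q_U = (237 - 129/2)/2 = 345/4.
Total output Q = 603/4, so price P = 239 - 603/4 = 353/4.

88.25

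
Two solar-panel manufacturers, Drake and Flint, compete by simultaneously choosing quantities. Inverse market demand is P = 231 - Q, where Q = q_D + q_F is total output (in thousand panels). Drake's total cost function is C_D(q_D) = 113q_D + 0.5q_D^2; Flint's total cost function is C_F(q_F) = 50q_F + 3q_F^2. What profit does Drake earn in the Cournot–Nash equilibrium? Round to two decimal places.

1650.76

Drake's profit: π_D = (231 - Q)q_D - (113q_D + (1/2)q_D²). Setting ∂π_D/∂q_D = 0: 118 - 3q_D - (q_F) = 0.
Flint's profit: π_F = (231 - Q)q_F - (50q_F + 3q_F²). Setting ∂π_F/∂q_F = 0: 181 - 8q_F - (q_D) = 0.
Rearranging gives the reaction functions q_D = (118 - q_F)/3 and q_F = (181 - q_D)/8.
Solving the pair: q_D = 763/23, q_F = 425/23.
Price P = 231 - 1188/23 = 179.3478.
Drake's profit: 179.3478·(763/23) - 113·(763/23) - (1/2)(763/23)² = 1650.7628.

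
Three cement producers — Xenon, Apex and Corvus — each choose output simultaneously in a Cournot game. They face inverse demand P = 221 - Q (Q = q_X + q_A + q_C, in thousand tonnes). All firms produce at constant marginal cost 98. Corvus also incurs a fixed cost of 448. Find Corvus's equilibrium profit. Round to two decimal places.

Each firm earns π_i = (221 - Q)q_i - 98q_i.
Setting ∂π_i/∂q_i = 0 with rivals' quantities fixed: 123 - 2q_i - Σ_{j≠i} q_j = 0.
By symmetry each firm produces the same amount; substituting Σ_{j≠i} q_j = 2q_i yields q_i = 123/4.
Price P = 221 - 369/4 = 515/4.
Corvus's profit: (515/4 - 98)·(123/4) - 448 = 497.5625.

497.56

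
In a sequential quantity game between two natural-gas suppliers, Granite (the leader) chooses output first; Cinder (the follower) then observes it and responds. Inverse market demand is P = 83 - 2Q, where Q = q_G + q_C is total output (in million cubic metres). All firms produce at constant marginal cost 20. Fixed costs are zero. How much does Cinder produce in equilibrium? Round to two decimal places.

Solve by backward induction. Given q_G, the follower Cinder maximises π_C = (83 - 2q_G - 2q_C)q_C - 20q_C.
∂π_C/∂q_C = 63 - 2q_G - 4q_C = 0 gives the reaction function q_C = (63 - 2q_G)/4.
Granite substitutes q_C(q_G) into its own profit: π_G = q_G(83 - 2q_G - (63 - 2q_G)/2) - 20q_G = (103/2 - q_G)q_G - 20q_G.
Leader FOC: 63/2 - 2q_G = 0, so q_G = 63/4.
Then q_C = (63 - 2·(63/4))/4 = 63/8.

7.88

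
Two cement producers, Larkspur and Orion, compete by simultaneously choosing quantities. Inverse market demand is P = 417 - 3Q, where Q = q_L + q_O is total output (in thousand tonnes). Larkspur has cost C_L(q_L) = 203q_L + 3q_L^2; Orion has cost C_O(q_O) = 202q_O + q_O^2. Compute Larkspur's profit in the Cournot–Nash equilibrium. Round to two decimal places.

Larkspur's profit: π_L = (417 - 3Q)q_L - (203q_L + 3q_L²). Setting ∂π_L/∂q_L = 0: 214 - 12q_L - 3(q_O) = 0.
Orion's first-order condition: 215 - 8q_O - 3(q_L) = 0.
Best responses: q_L = (214 - 3q_O)/12, q_O = (215 - 3q_L)/8.
Solving the pair: q_L = 1067/87, q_O = 646/29.
Price P = 417 - 3·34.5402 = 313.3793.
Larkspur's profit: 313.3793·(1067/87) - 203·(1067/87) - 3(1067/87)² = 902.4883.

902.49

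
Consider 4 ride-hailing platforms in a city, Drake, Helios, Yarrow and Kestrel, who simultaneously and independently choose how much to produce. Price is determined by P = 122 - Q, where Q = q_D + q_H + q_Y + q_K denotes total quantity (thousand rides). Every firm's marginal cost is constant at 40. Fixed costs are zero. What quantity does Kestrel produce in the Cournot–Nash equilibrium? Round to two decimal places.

16.40

A representative firm's profit is π_i = q_i(122 - Q) - 40q_i.
Setting ∂π_i/∂q_i = 0 with rivals' quantities fixed: 82 - 2q_i - Σ_{j≠i} q_j = 0.
With identical firms every q_j equals q_i, so Σ_{j≠i} q_j = 3q_i and 82 = 5q_i, giving q_i = 82/5.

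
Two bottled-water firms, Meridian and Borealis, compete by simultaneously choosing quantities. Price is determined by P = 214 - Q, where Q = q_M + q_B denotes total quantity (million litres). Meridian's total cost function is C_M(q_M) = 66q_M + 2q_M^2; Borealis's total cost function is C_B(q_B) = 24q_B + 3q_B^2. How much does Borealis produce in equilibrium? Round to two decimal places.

Meridian's profit: π_M = (214 - Q)q_M - (66q_M + 2q_M²). Setting ∂π_M/∂q_M = 0: 148 - 6q_M - (q_B) = 0.
Borealis's profit: π_B = (214 - Q)q_B - (24q_B + 3q_B²). Setting ∂π_B/∂q_B = 0: 190 - 8q_B - (q_M) = 0.
Rearranging gives the reaction functions q_M = (148 - q_B)/6 and q_B = (190 - q_M)/8.
Solving the pair: q_M = 994/47, q_B = 992/47.

21.11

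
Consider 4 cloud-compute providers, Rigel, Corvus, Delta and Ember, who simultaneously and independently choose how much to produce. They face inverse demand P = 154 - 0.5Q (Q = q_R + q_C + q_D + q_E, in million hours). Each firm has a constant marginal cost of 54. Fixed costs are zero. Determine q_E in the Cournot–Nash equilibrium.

40

A representative firm's profit is π_i = q_i(154 - 0.5Q) - 54q_i.
First-order condition (treating rivals' output as given): 100 - q_i - (1/2)·Σ_{j≠i} q_j = 0.
By symmetry each firm produces the same amount; substituting Σ_{j≠i} q_j = 3q_i yields q_i = 100/(5/2) = 40.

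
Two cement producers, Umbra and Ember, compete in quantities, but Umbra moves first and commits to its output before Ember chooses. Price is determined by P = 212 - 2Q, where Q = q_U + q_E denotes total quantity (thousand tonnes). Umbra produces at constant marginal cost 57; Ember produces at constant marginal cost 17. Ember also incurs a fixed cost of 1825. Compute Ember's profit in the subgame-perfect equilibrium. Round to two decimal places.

The follower Ember best-responds to any q_U: π_E = (212 - 2Q)q_E - 17q_E.
Follower FOC: 195 - 2q_U - 4q_E = 0, so q_E(q_U) = (195 - 2q_U)/4.
The leader anticipates this reaction. Substituting into P = 212 - 2Q gives P = 229/2 - q_U, so π_U = (229/2 - q_U)q_U - 57q_U.
Maximising: ∂π_U/∂q_U = 115/2 - 2q_U = 0, giving q_U = 115/4.
Then q_E = (195 - 2·(115/4))/4 = 275/8.
Price P = 212 - 2·(505/8) = 343/4.
Ember's profit: (343/4 - 17)·(275/8) - 1825 = 538.2813.

538.28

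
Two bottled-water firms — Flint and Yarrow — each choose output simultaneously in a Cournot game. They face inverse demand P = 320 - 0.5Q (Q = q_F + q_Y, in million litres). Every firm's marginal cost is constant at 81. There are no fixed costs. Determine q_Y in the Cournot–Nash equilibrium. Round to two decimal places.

A representative firm's profit is π_i = q_i(320 - 0.5Q) - 81q_i.
Setting ∂π_i/∂q_i = 0 with rivals' quantities fixed: 239 - q_i - (1/2)q_j = 0.
With identical firms every q_j equals q_i, so q_j = q_i and 239 = (3/2)q_i, giving q_i = 478/3.

159.33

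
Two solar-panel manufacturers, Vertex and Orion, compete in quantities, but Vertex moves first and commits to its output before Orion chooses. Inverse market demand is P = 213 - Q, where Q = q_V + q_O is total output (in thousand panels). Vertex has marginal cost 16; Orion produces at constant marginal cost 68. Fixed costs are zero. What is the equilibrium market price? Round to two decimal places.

78.25

Solve by backward induction. Given q_V, the follower Orion maximises π_O = (213 - q_V - q_O)q_O - 68q_O.
∂π_O/∂q_O = 145 - q_V - 2q_O = 0 gives the reaction function q_O = (145 - q_V)/2.
Vertex substitutes q_O(q_V) into its own profit: π_V = q_V(213 - q_V - (145 - q_V)/2) - 16q_V = (281/2 - (1/2)q_V)q_V - 16q_V.
Leader FOC: 249/2 - q_V = 0, so q_V = 249/2.
Then q_O = (145 - 249/2)/2 = 41/4.
Total output Q = 539/4, so price P = 213 - 539/4 = 313/4.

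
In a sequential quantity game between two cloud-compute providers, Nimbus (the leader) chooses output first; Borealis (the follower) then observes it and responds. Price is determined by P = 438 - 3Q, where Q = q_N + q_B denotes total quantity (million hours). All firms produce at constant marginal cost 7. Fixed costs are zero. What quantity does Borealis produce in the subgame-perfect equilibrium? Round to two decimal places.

Solve by backward induction. Given q_N, the follower Borealis maximises π_B = (438 - 3q_N - 3q_B)q_B - 7q_B.
∂π_B/∂q_B = 431 - 3q_N - 6q_B = 0 gives the reaction function q_B = (431 - 3q_N)/6.
Nimbus substitutes q_B(q_N) into its own profit: π_N = q_N(438 - 3q_N - (431 - 3q_N)/2) - 7q_N = (445/2 - (3/2)q_N)q_N - 7q_N.
The leader's first-order condition 431/2 - 3q_N = 0 yields q_N = 431/6.
Then q_B = (431 - 3·(431/6))/6 = 431/12.

35.92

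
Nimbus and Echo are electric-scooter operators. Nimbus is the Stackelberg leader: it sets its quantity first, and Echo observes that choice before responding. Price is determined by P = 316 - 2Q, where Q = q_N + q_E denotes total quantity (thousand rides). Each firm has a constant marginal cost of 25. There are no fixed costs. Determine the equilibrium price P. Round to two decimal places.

Solve by backward induction. Given q_N, the follower Echo maximises π_E = (316 - 2q_N - 2q_E)q_E - 25q_E.
Setting the follower's marginal profit to zero, 291 - 2q_N - 4q_E = 0, i.e. q_E = (291 - 2q_N)/4.
Nimbus substitutes q_E(q_N) into its own profit: π_N = q_N(316 - 2q_N - (291 - 2q_N)/2) - 25q_N = (341/2 - q_N)q_N - 25q_N.
Leader FOC: 291/2 - 2q_N = 0, so q_N = 291/4.
Then q_E = (291 - 2·(291/4))/4 = 291/8.
Total output Q = 873/8, so price P = 316 - 2·(873/8) = 391/4.

97.75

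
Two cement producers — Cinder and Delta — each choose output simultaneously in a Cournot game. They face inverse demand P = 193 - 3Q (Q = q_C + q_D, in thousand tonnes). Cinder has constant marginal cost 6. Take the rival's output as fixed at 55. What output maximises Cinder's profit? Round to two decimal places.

3.67

With the rival's output fixed at 55, Cinder's profit is π_C = (193 - 3·55 - 3q_C)q_C - (6q_C) = (28 - 3q_C)q_C - (6q_C).
∂π_C/∂q_C = 22 - 6q_C = 0, so q_C = 11/3.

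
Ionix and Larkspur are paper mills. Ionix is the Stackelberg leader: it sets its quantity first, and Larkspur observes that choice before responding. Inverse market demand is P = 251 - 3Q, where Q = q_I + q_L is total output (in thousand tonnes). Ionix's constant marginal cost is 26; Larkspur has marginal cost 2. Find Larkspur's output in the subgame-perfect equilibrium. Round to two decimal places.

24.75

Solve by backward induction. Given q_I, the follower Larkspur maximises π_L = (251 - 3q_I - 3q_L)q_L - 2q_L.
∂π_L/∂q_L = 249 - 3q_I - 6q_L = 0 gives the reaction function q_L = (249 - 3q_I)/6.
The leader anticipates this reaction. Substituting into P = 251 - 3Q gives P = 253/2 - (3/2)q_I, so π_I = (253/2 - (3/2)q_I)q_I - 26q_I.
The leader's first-order condition 201/2 - 3q_I = 0 yields q_I = 67/2.
Then q_L = (249 - 3·(67/2))/6 = 99/4.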